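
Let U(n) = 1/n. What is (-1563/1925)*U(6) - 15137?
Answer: -58277971/3850 ≈ -15137.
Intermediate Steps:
(-1563/1925)*U(6) - 15137 = -1563/1925/6 - 15137 = -1563*1/1925*(⅙) - 15137 = -1563/1925*⅙ - 15137 = -521/3850 - 15137 = -58277971/3850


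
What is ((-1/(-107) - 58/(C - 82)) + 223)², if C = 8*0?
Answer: 963234288025/19245769 ≈ 50049.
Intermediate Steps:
C = 0
((-1/(-107) - 58/(C - 82)) + 223)² = ((-1/(-107) - 58/(0 - 82)) + 223)² = ((-1*(-1/107) - 58/(-82)) + 223)² = ((1/107 - 58*(-1/82)) + 223)² = ((1/107 + 29/41) + 223)² = (3144/4387 + 223)² = (981445/4387)² = 963234288025/19245769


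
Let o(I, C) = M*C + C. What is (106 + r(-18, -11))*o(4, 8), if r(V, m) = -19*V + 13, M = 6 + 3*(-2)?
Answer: 3688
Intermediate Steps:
M = 0 (M = 6 - 6 = 0)
o(I, C) = C (o(I, C) = 0*C + C = 0 + C = C)
r(V, m) = 13 - 19*V
(106 + r(-18, -11))*o(4, 8) = (106 + (13 - 19*(-18)))*8 = (106 + (13 + 342))*8 = (106 + 355)*8 = 461*8 = 3688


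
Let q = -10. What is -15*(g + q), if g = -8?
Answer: 270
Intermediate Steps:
-15*(g + q) = -15*(-8 - 10) = -15*(-18) = 270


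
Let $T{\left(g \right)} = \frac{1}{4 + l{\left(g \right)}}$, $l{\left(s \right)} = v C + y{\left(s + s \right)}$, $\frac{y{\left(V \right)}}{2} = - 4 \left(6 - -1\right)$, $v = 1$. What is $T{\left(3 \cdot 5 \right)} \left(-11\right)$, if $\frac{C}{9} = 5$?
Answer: $\frac{11}{7} \approx 1.5714$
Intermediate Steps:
$C = 45$ ($C = 9 \cdot 5 = 45$)
$y{\left(V \right)} = -56$ ($y{\left(V \right)} = 2 \left(- 4 \left(6 - -1\right)\right) = 2 \left(- 4 \left(6 + 1\right)\right) = 2 \left(\left(-4\right) 7\right) = 2 \left(-28\right) = -56$)
$l{\left(s \right)} = -11$ ($l{\left(s \right)} = 1 \cdot 45 - 56 = 45 - 56 = -11$)
$T{\left(g \right)} = - \frac{1}{7}$ ($T{\left(g \right)} = \frac{1}{4 - 11} = \frac{1}{-7} = - \frac{1}{7}$)
$T{\left(3 \cdot 5 \right)} \left(-11\right) = \left(- \frac{1}{7}\right) \left(-11\right) = \frac{11}{7}$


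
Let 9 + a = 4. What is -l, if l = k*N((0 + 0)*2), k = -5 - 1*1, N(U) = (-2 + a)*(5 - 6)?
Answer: 42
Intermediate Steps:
a = -5 (a = -9 + 4 = -5)
N(U) = 7 (N(U) = (-2 - 5)*(5 - 6) = -7*(-1) = 7)
k = -6 (k = -5 - 1 = -6)
l = -42 (l = -6*7 = -42)
-l = -1*(-42) = 42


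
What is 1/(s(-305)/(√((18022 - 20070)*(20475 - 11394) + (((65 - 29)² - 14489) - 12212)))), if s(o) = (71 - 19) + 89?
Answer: 13*I*√110197/141 ≈ 30.606*I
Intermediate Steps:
s(o) = 141 (s(o) = 52 + 89 = 141)
1/(s(-305)/(√((18022 - 20070)*(20475 - 11394) + (((65 - 29)² - 14489) - 12212)))) = 1/(141/(√((18022 - 20070)*(20475 - 11394) + (((65 - 29)² - 14489) - 12212)))) = 1/(141/(√(-2048*9081 + ((36² - 14489) - 12212)))) = 1/(141/(√(-18597888 + ((1296 - 14489) - 12212)))) = 1/(141/(√(-18597888 + (-13193 - 12212)))) = 1/(141/(√(-18597888 - 25405))) = 1/(141/(√(-18623293))) = 1/(141/((13*I*√110197))) = 1/(141*(-I*√110197/1432561)) = 1/(-141*I*√110197/1432561) = 13*I*√110197/141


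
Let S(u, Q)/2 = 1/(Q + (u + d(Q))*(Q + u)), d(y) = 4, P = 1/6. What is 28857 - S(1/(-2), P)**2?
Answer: 28853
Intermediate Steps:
P = 1/6 ≈ 0.16667
S(u, Q) = 2/(Q + (4 + u)*(Q + u)) (S(u, Q) = 2/(Q + (u + 4)*(Q + u)) = 2/(Q + (4 + u)*(Q + u)))
28857 - S(1/(-2), P)**2 = 28857 - (2/((1/(-2))**2 + 4/(-2) + 5*(1/6) + (1/6)/(-2)))**2 = 28857 - (2/((-1/2)**2 + 4*(-1/2) + 5/6 + (1/6)*(-1/2)))**2 = 28857 - (2/(1/4 - 2 + 5/6 - 1/12))**2 = 28857 - (2/(-1))**2 = 28857 - (2*(-1))**2 = 28857 - 1*(-2)**2 = 28857 - 1*4 = 28857 - 4 = 28853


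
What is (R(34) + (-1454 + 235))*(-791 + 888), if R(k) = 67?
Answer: -111744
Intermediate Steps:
(R(34) + (-1454 + 235))*(-791 + 888) = (67 + (-1454 + 235))*(-791 + 888) = (67 - 1219)*97 = -1152*97 = -111744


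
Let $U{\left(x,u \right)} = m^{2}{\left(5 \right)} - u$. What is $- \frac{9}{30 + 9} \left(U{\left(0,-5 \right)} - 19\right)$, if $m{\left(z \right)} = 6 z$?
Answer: $- \frac{2658}{13} \approx -204.46$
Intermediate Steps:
$U{\left(x,u \right)} = 900 - u$ ($U{\left(x,u \right)} = \left(6 \cdot 5\right)^{2} - u = 30^{2} - u = 900 - u$)
$- \frac{9}{30 + 9} \left(U{\left(0,-5 \right)} - 19\right) = - \frac{9}{30 + 9} \left(\left(900 - -5\right) - 19\right) = - \frac{9}{39} \left(\left(900 + 5\right) - 19\right) = \left(-9\right) \frac{1}{39} \left(905 - 19\right) = \left(- \frac{3}{13}\right) 886 = - \frac{2658}{13}$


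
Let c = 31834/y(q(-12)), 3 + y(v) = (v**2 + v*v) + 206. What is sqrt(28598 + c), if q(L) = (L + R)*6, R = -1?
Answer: 2*sqrt(1094269666933)/12371 ≈ 169.12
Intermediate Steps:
q(L) = -6 + 6*L (q(L) = (L - 1)*6 = (-1 + L)*6 = -6 + 6*L)
y(v) = 203 + 2*v**2 (y(v) = -3 + ((v**2 + v*v) + 206) = -3 + ((v**2 + v**2) + 206) = -3 + (2*v**2 + 206) = -3 + (206 + 2*v**2) = 203 + 2*v**2)
c = 31834/12371 (c = 31834/(203 + 2*(-6 + 6*(-12))**2) = 31834/(203 + 2*(-6 - 72)**2) = 31834/(203 + 2*(-78)**2) = 31834/(203 + 2*6084) = 31834/(203 + 12168) = 31834/12371 ≈ 2.5733)
sqrt(28598 + c) = sqrt(28598 + 31834/12371) = sqrt(353817692/12371) = 2*sqrt(1094269666933)/12371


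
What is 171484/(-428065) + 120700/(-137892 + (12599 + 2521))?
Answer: -422795809/305548815 ≈ -1.3837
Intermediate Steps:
171484/(-428065) + 120700/(-137892 + (12599 + 2521)) = 171484*(-1/428065) + 120700/(-137892 + 15120) = -3988/9955 + 120700/(-122772) = -3988/9955 + 120700*(-1/122772) = -3988/9955 - 30175/30693 = -422795809/305548815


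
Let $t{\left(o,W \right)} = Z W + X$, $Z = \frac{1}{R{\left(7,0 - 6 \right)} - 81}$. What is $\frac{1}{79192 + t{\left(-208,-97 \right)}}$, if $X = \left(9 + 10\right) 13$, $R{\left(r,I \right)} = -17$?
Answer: $\frac{98}{7785119} \approx 1.2588 \cdot 10^{-5}$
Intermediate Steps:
$X = 247$ ($X = 19 \cdot 13 = 247$)
$Z = - \frac{1}{98}$ ($Z = \frac{1}{-17 - 81} = \frac{1}{-98} = - \frac{1}{98} \approx -0.010204$)
$t{\left(o,W \right)} = 247 - \frac{W}{98}$ ($t{\left(o,W \right)} = - \frac{W}{98} + 247 = 247 - \frac{W}{98}$)
$\frac{1}{79192 + t{\left(-208,-97 \right)}} = \frac{1}{79192 + \left(247 - - \frac{97}{98}\right)} = \frac{1}{79192 + \left(247 + \frac{97}{98}\right)} = \frac{1}{79192 + \frac{24303}{98}} = \frac{1}{\frac{7785119}{98}} = \frac{98}{7785119}$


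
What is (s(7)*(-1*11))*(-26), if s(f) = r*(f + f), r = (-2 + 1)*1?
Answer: -4004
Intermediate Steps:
r = -1 (r = -1*1 = -1)
s(f) = -2*f (s(f) = -(f + f) = -2*f)
(s(7)*(-1*11))*(-26) = ((-2*7)*(-1*11))*(-26) = -14*(-11)*(-26) = 154*(-26) = -4004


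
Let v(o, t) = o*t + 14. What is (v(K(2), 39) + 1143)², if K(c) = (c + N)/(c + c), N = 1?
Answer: 22515025/16 ≈ 1.4072e+6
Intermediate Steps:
K(c) = (1 + c)/(2*c) (K(c) = (c + 1)/(c + c) = (1 + c)/((2*c)) = (1 + c)*(1/(2*c)) = (1 + c)/(2*c))
v(o, t) = 14 + o*t
(v(K(2), 39) + 1143)² = ((14 + ((½)*(1 + 2)/2)*39) + 1143)² = ((14 + ((½)*(½)*3)*39) + 1143)² = ((14 + (¾)*39) + 1143)² = ((14 + 117/4) + 1143)² = (173/4 + 1143)² = (4745/4)² = 22515025/16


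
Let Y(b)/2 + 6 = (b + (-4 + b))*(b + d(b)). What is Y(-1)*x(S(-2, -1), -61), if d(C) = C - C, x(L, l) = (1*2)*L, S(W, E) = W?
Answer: 0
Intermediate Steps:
x(L, l) = 2*L
d(C) = 0
Y(b) = -12 + 2*b*(-4 + 2*b) (Y(b) = -12 + 2*((b + (-4 + b))*(b + 0)) = -12 + 2*((-4 + 2*b)*b) = -12 + 2*(b*(-4 + 2*b)) = -12 + 2*b*(-4 + 2*b))
Y(-1)*x(S(-2, -1), -61) = (-12 - 8*(-1) + 4*(-1)²)*(2*(-2)) = (-12 + 8 + 4*1)*(-4) = (-12 + 8 + 4)*(-4) = 0*(-4) = 0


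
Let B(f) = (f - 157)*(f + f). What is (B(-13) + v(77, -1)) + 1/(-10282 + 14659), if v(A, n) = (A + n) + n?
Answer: 19674616/4377 ≈ 4495.0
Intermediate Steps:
B(f) = 2*f*(-157 + f) (B(f) = (-157 + f)*(2*f) = 2*f*(-157 + f))
v(A, n) = A + 2*n
(B(-13) + v(77, -1)) + 1/(-10282 + 14659) = (2*(-13)*(-157 - 13) + (77 + 2*(-1))) + 1/(-10282 + 14659) = (2*(-13)*(-170) + (77 - 2)) + 1/4377 = (4420 + 75) + 1/4377 = 4495 + 1/4377 = 19674616/4377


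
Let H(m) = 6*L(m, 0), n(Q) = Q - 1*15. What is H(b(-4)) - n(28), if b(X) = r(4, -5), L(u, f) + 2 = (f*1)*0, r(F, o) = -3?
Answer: -25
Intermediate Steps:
n(Q) = -15 + Q (n(Q) = Q - 15 = -15 + Q)
L(u, f) = -2 (L(u, f) = -2 + (f*1)*0 = -2 + f*0 = -2 + 0 = -2)
b(X) = -3
H(m) = -12 (H(m) = 6*(-2) = -12)
H(b(-4)) - n(28) = -12 - (-15 + 28) = -12 - 1*13 = -12 - 13 = -25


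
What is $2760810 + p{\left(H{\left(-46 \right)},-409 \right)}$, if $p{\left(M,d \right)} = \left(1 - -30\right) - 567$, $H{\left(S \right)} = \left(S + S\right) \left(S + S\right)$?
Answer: $2760274$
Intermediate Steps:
$H{\left(S \right)} = 4 S^{2}$ ($H{\left(S \right)} = 2 S 2 S = 4 S^{2}$)
$p{\left(M,d \right)} = -536$ ($p{\left(M,d \right)} = \left(1 + 30\right) - 567 = 31 - 567 = -536$)
$2760810 + p{\left(H{\left(-46 \right)},-409 \right)} = 2760810 - 536 = 2760274$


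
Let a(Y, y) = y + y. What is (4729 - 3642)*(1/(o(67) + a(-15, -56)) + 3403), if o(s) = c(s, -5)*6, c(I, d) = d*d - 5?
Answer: 29593575/8 ≈ 3.6992e+6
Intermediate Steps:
c(I, d) = -5 + d**2 (c(I, d) = d**2 - 5 = -5 + d**2)
a(Y, y) = 2*y
o(s) = 120 (o(s) = (-5 + (-5)**2)*6 = (-5 + 25)*6 = 20*6 = 120)
(4729 - 3642)*(1/(o(67) + a(-15, -56)) + 3403) = (4729 - 3642)*(1/(120 + 2*(-56)) + 3403) = 1087*(1/(120 - 112) + 3403) = 1087*(1/8 + 3403) = 1087*(27225/8) = 29593575/8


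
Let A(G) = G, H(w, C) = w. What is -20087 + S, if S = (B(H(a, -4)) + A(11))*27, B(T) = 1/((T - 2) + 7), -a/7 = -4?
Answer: -217681/11 ≈ -19789.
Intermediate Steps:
a = 28 (a = -7*(-4) = 28)
B(T) = 1/(5 + T) (B(T) = 1/((-2 + T) + 7) = 1/(5 + T))
S = 3276/11 (S = (1/(5 + 28) + 11)*27 = (1/33 + 11)*27 = (364/33)*27 = 3276/11 ≈ 297.82)
-20087 + S = -20087 + 3276/11 = -217681/11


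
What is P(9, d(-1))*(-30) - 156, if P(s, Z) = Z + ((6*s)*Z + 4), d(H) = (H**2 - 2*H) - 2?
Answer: -1926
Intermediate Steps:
d(H) = -2 + H**2 - 2*H
P(s, Z) = 4 + Z + 6*Z*s (P(s, Z) = Z + (6*Z*s + 4) = Z + (4 + 6*Z*s) = 4 + Z + 6*Z*s)
P(9, d(-1))*(-30) - 156 = (4 + (-2 + (-1)**2 - 2*(-1)) + 6*(-2 + (-1)**2 - 2*(-1))*9)*(-30) - 156 = (4 + (-2 + 1 + 2) + 6*(-2 + 1 + 2)*9)*(-30) - 156 = (4 + 1 + 6*1*9)*(-30) - 156 = (4 + 1 + 54)*(-30) - 156 = 59*(-30) - 156 = -1770 - 156 = -1926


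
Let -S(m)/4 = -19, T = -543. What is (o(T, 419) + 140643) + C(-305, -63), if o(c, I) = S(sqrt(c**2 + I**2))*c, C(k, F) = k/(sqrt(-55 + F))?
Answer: 99375 + 305*I*sqrt(118)/118 ≈ 99375.0 + 28.078*I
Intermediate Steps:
S(m) = 76 (S(m) = -4*(-19) = 76)
C(k, F) = k/sqrt(-55 + F)
o(c, I) = 76*c
(o(T, 419) + 140643) + C(-305, -63) = (76*(-543) + 140643) - 305/sqrt(-55 - 63) = (-41268 + 140643) - (-305)*I*sqrt(118)/118 = 99375 - (-305)*I*sqrt(118)/118 = 99375 + 305*I*sqrt(118)/118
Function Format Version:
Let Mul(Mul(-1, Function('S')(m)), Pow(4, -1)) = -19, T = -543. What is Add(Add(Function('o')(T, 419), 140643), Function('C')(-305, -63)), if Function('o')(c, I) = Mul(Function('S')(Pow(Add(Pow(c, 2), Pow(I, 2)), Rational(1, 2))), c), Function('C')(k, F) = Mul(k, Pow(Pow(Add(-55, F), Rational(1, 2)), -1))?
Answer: Add(99375, Mul(Rational(305, 118), I, Pow(118, Rational(1, 2)))) ≈ Add(99375., Mul(28.078, I))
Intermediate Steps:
Function('S')(m) = 76 (Function('S')(m) = Mul(-4, -19) = 76)
Function('C')(k, F) = Mul(k, Pow(Add(-55, F), Rational(-1, 2)))
Function('o')(c, I) = Mul(76, c)
Add(Add(Function('o')(T, 419), 140643), Function('C')(-305, -63)) = Add(Add(Mul(76, -543), 140643), Mul(-305, Pow(Add(-55, -63), Rational(-1, 2)))) = Add(Add(-41268, 140643), Mul(-305, Pow(-118, Rational(-1, 2)))) = Add(99375, Mul(-305, Mul(Rational(-1, 118), I, Pow(118, Rational(1, 2))))) = Add(99375, Mul(Rational(305, 118), I, Pow(118, Rational(1, 2))))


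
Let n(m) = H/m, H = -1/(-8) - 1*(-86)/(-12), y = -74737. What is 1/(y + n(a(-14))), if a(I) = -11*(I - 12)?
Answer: -528/39461149 ≈ -1.3380e-5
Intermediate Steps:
a(I) = 132 - 11*I (a(I) = -11*(-12 + I) = 132 - 11*I)
H = -169/24 (H = -1*(-⅛) + 86*(-1/12) = ⅛ - 43/6 = -169/24 ≈ -7.0417)
n(m) = -169/(24*m)
1/(y + n(a(-14))) = 1/(-74737 - 169/(24*(132 - 11*(-14)))) = 1/(-74737 - 169/(24*(132 + 154))) = 1/(-74737 - 169/24/286) = 1/(-74737 - 169/24*1/286) = 1/(-74737 - 13/528) = 1/(-39461149/528) = -528/39461149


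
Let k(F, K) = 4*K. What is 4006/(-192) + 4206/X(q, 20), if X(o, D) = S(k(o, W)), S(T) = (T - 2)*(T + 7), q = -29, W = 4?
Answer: -120595/15456 ≈ -7.8025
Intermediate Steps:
S(T) = (-2 + T)*(7 + T)
X(o, D) = 322 (X(o, D) = -14 + (4*4)² + 5*(4*4) = -14 + 16² + 5*16 = -14 + 256 + 80 = 322)
4006/(-192) + 4206/X(q, 20) = 4006/(-192) + 4206/322 = 4006*(-1/192) + 4206*(1/322) = -2003/96 + 2103/161 = -120595/15456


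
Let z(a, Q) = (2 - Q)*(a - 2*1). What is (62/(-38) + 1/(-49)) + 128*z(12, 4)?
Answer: -2384898/931 ≈ -2561.7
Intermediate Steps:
z(a, Q) = (-2 + a)*(2 - Q) (z(a, Q) = (2 - Q)*(a - 2) = (2 - Q)*(-2 + a) = (-2 + a)*(2 - Q))
(62/(-38) + 1/(-49)) + 128*z(12, 4) = (62/(-38) + 1/(-49)) + 128*(-4 + 2*4 + 2*12 - 1*4*12) = (62*(-1/38) + 1*(-1/49)) + 128*(-4 + 8 + 24 - 48) = (-31/19 - 1/49) + 128*(-20) = -1538/931 - 2560 = -2384898/931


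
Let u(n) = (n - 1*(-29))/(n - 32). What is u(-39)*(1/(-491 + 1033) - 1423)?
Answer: -3856325/19241 ≈ -200.42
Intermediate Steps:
u(n) = (29 + n)/(-32 + n) (u(n) = (n + 29)/(-32 + n) = (29 + n)/(-32 + n))
u(-39)*(1/(-491 + 1033) - 1423) = ((29 - 39)/(-32 - 39))*(1/(-491 + 1033) - 1423) = (-10/(-71))*(1/542 - 1423) = (-1/71*(-10))*(1/542 - 1423) = (10/71)*(-771265/542) = -3856325/19241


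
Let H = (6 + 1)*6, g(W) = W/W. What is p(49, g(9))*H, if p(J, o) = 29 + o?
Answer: 1260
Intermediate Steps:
g(W) = 1
H = 42 (H = 7*6 = 42)
p(49, g(9))*H = (29 + 1)*42 = 30*42 = 1260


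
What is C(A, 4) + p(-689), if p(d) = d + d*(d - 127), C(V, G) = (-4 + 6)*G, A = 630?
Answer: 561543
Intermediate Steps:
C(V, G) = 2*G
p(d) = d + d*(-127 + d)
C(A, 4) + p(-689) = 2*4 - 689*(-126 - 689) = 8 - 689*(-815) = 8 + 561535 = 561543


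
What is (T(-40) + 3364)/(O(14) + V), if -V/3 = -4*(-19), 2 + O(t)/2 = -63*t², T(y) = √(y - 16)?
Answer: -841/6232 - I*√14/12464 ≈ -0.13495 - 0.0003002*I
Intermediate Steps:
T(y) = √(-16 + y)
O(t) = -4 - 126*t² (O(t) = -4 + 2*(-63*t²) = -4 - 126*t²)
V = -228 (V = -(-12)*(-19) = -3*76 = -228)
(T(-40) + 3364)/(O(14) + V) = (√(-16 - 40) + 3364)/((-4 - 126*14²) - 228) = (√(-56) + 3364)/((-4 - 126*196) - 228) = (2*I*√14 + 3364)/((-4 - 24696) - 228) = (3364 + 2*I*√14)/(-24700 - 228) = (3364 + 2*I*√14)/(-24928) = (3364 + 2*I*√14)*(-1/24928) = -841/6232 - I*√14/12464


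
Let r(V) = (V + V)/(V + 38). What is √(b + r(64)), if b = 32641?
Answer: √84902505/51 ≈ 180.67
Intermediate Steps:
r(V) = 2*V/(38 + V) (r(V) = (2*V)/(38 + V) = 2*V/(38 + V))
√(b + r(64)) = √(32641 + 2*64/(38 + 64)) = √(32641 + 2*64/102) = √(32641 + 2*64*(1/102)) = √(32641 + 64/51) = √(1664755/51) = √84902505/51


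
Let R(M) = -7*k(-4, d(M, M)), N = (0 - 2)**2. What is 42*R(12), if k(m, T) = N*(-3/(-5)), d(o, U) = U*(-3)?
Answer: -3528/5 ≈ -705.60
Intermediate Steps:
N = 4 (N = (-2)**2 = 4)
d(o, U) = -3*U
k(m, T) = 12/5 (k(m, T) = 4*(-3/(-5)) = 4*(-3*(-1/5)) = 4*(3/5) = 12/5)
R(M) = -84/5 (R(M) = -7*12/5 = -84/5)
42*R(12) = 42*(-84/5) = -3528/5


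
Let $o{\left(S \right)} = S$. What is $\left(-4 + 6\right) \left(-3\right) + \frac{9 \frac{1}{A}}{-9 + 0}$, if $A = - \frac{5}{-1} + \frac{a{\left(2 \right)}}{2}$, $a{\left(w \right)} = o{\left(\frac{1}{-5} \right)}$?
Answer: $- \frac{304}{49} \approx -6.2041$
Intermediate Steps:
$a{\left(w \right)} = - \frac{1}{5}$ ($a{\left(w \right)} = \frac{1}{-5} = - \frac{1}{5}$)
$A = \frac{49}{10}$ ($A = - \frac{5}{-1} - \frac{1}{5 \cdot 2} = \left(-5\right) \left(-1\right) - \frac{1}{10} = 5 - \frac{1}{10} = \frac{49}{10} \approx 4.9$)
$\left(-4 + 6\right) \left(-3\right) + \frac{9 \frac{1}{A}}{-9 + 0} = \left(-4 + 6\right) \left(-3\right) + \frac{9 \frac{1}{\frac{49}{10}}}{-9 + 0} = 2 \left(-3\right) + \frac{9 \cdot \frac{10}{49}}{-9} = -6 + \frac{90}{49} \left(- \frac{1}{9}\right) = -6 - \frac{10}{49} = - \frac{304}{49}$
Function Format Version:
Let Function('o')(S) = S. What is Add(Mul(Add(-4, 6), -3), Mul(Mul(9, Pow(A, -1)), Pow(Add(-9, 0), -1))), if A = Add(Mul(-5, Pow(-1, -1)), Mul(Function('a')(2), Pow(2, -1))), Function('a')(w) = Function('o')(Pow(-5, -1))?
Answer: Rational(-304, 49) ≈ -6.2041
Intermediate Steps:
Function('a')(w) = Rational(-1, 5) (Function('a')(w) = Pow(-5, -1) = Rational(-1, 5))
A = Rational(49, 10) (A = Add(Mul(-5, Pow(-1, -1)), Mul(Rational(-1, 5), Pow(2, -1))) = Add(Mul(-5, -1), Mul(Rational(-1, 5), Rational(1, 2))) = Add(5, Rational(-1, 10)) = Rational(49, 10) ≈ 4.9000)
Add(Mul(Add(-4, 6), -3), Mul(Mul(9, Pow(A, -1)), Pow(Add(-9, 0), -1))) = Add(Mul(Add(-4, 6), -3), Mul(Mul(9, Pow(Rational(49, 10), -1)), Pow(Add(-9, 0), -1))) = Add(Mul(2, -3), Mul(Mul(9, Rational(10, 49)), Pow(-9, -1))) = Add(-6, Mul(Rational(90, 49), Rational(-1, 9))) = Add(-6, Rational(-10, 49)) = Rational(-304, 49)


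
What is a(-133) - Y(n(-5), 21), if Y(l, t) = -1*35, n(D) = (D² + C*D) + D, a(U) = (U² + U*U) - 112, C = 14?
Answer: 35301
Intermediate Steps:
a(U) = -112 + 2*U² (a(U) = (U² + U²) - 112 = 2*U² - 112 = -112 + 2*U²)
n(D) = D² + 15*D (n(D) = (D² + 14*D) + D = D² + 15*D)
Y(l, t) = -35
a(-133) - Y(n(-5), 21) = (-112 + 2*(-133)²) - 1*(-35) = (-112 + 2*17689) + 35 = (-112 + 35378) + 35 = 35266 + 35 = 35301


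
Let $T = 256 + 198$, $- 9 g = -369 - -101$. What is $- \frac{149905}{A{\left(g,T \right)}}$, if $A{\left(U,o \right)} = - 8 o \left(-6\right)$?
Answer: $- \frac{149905}{21792} \approx -6.8789$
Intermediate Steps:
$g = \frac{268}{9}$ ($g = - \frac{-369 - -101}{9} = - \frac{-369 + 101}{9} = \left(- \frac{1}{9}\right) \left(-268\right) = \frac{268}{9} \approx 29.778$)
$T = 454$
$A{\left(U,o \right)} = 48 o$
$- \frac{149905}{A{\left(g,T \right)}} = - \frac{149905}{48 \cdot 454} = - \frac{149905}{21792}$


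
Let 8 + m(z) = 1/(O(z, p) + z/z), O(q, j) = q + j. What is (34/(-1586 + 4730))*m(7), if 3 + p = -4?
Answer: -119/1572 ≈ -0.075700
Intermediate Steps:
p = -7 (p = -3 - 4 = -7)
O(q, j) = j + q
m(z) = -8 + 1/(-6 + z) (m(z) = -8 + 1/((-7 + z) + z/z) = -8 + 1/((-7 + z) + 1) = -8 + 1/(-6 + z))
(34/(-1586 + 4730))*m(7) = (34/(-1586 + 4730))*((49 - 8*7)/(-6 + 7)) = (34/3144)*((49 - 56)/1) = (34*(1/3144))*(1*(-7)) = (17/1572)*(-7) = -119/1572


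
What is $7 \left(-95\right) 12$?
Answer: $-7980$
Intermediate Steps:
$7 \left(-95\right) 12 = \left(-665\right) 12 = -7980$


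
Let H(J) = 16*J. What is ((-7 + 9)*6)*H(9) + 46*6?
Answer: 2004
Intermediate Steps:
((-7 + 9)*6)*H(9) + 46*6 = ((-7 + 9)*6)*(16*9) + 46*6 = (2*6)*144 + 276 = 12*144 + 276 = 1728 + 276 = 2004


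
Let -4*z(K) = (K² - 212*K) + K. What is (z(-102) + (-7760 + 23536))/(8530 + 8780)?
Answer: 15589/34620 ≈ 0.45029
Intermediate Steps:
z(K) = -K²/4 + 211*K/4 (z(K) = -((K² - 212*K) + K)/4 = -(K² - 211*K)/4 = -K²/4 + 211*K/4)
(z(-102) + (-7760 + 23536))/(8530 + 8780) = ((¼)*(-102)*(211 - 1*(-102)) + (-7760 + 23536))/(8530 + 8780) = ((¼)*(-102)*(211 + 102) + 15776)/17310 = ((¼)*(-102)*313 + 15776)*(1/17310) = (-15963/2 + 15776)*(1/17310) = (15589/2)*(1/17310) = 15589/34620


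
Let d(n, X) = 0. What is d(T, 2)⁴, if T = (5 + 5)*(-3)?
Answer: 0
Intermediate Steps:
T = -30 (T = 10*(-3) = -30)
d(T, 2)⁴ = 0⁴ = 0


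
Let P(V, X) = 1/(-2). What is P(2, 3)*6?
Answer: -3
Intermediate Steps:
P(V, X) = -1/2
P(2, 3)*6 = -1/2*6 = -3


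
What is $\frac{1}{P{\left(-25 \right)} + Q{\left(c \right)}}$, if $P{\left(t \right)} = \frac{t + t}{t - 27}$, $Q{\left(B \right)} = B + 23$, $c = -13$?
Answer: $\frac{26}{285} \approx 0.091228$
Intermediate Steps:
$Q{\left(B \right)} = 23 + B$
$P{\left(t \right)} = \frac{2 t}{-27 + t}$
$\frac{1}{P{\left(-25 \right)} + Q{\left(c \right)}} = \frac{1}{2 \left(-25\right) \frac{1}{-27 - 25} + \left(23 - 13\right)} = \frac{1}{2 \left(-25\right) \frac{1}{-52} + 10} = \frac{1}{2 \left(-25\right) \left(- \frac{1}{52}\right) + 10} = \frac{1}{\frac{25}{26} + 10} = \frac{1}{\frac{285}{26}} = \frac{26}{285}$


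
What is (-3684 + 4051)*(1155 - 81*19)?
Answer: -140928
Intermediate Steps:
(-3684 + 4051)*(1155 - 81*19) = 367*(1155 - 1539) = 367*(-384) = -140928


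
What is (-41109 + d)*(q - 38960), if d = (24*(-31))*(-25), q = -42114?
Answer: 1824894666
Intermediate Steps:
d = 18600 (d = -744*(-25) = 18600)
(-41109 + d)*(q - 38960) = (-41109 + 18600)*(-42114 - 38960) = -22509*(-81074) = 1824894666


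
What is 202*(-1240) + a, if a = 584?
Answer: -249896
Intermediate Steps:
202*(-1240) + a = 202*(-1240) + 584 = -250480 + 584 = -249896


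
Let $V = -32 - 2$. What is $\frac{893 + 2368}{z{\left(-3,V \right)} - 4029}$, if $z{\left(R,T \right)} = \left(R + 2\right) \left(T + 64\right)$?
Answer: $- \frac{1087}{1353} \approx -0.8034$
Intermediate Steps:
$V = -34$
$z{\left(R,T \right)} = \left(2 + R\right) \left(64 + T\right)$
$\frac{893 + 2368}{z{\left(-3,V \right)} - 4029} = \frac{893 + 2368}{\left(128 + 2 \left(-34\right) + 64 \left(-3\right) - -102\right) - 4029} = \frac{3261}{\left(128 - 68 - 192 + 102\right) - 4029} = \frac{3261}{-30 - 4029} = \frac{3261}{-4059} = 3261 \left(- \frac{1}{4059}\right) = - \frac{1087}{1353}$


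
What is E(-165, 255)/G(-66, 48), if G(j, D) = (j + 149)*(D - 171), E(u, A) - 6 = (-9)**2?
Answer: -29/3403 ≈ -0.0085219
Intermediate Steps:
E(u, A) = 87 (E(u, A) = 6 + (-9)**2 = 6 + 81 = 87)
G(j, D) = (-171 + D)*(149 + j) (G(j, D) = (149 + j)*(-171 + D) = (-171 + D)*(149 + j))
E(-165, 255)/G(-66, 48) = 87/(-25479 - 171*(-66) + 149*48 + 48*(-66)) = 87/(-25479 + 11286 + 7152 - 3168) = 87/(-10209) = 87*(-1/10209) = -29/3403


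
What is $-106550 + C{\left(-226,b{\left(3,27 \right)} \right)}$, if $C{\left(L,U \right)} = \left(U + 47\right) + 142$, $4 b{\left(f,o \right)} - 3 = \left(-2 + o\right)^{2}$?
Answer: $-106204$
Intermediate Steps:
$b{\left(f,o \right)} = \frac{3}{4} + \frac{\left(-2 + o\right)^{2}}{4}$
$C{\left(L,U \right)} = 189 + U$ ($C{\left(L,U \right)} = \left(47 + U\right) + 142 = 189 + U$)
$-106550 + C{\left(-226,b{\left(3,27 \right)} \right)} = -106550 + \left(189 + \left(\frac{3}{4} + \frac{\left(-2 + 27\right)^{2}}{4}\right)\right) = -106550 + \left(189 + \left(\frac{3}{4} + \frac{25^{2}}{4}\right)\right) = -106550 + \left(189 + \left(\frac{3}{4} + \frac{1}{4} \cdot 625\right)\right) = -106550 + \left(189 + \left(\frac{3}{4} + \frac{625}{4}\right)\right) = -106550 + \left(189 + 157\right) = -106550 + 346 = -106204$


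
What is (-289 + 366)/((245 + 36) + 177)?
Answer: 77/458 ≈ 0.16812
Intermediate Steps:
(-289 + 366)/((245 + 36) + 177) = 77/(281 + 177) = 77/458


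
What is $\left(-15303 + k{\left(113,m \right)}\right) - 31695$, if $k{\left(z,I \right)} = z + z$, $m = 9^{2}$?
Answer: $-46772$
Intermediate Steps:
$m = 81$
$k{\left(z,I \right)} = 2 z$
$\left(-15303 + k{\left(113,m \right)}\right) - 31695 = \left(-15303 + 2 \cdot 113\right) - 31695 = \left(-15303 + 226\right) - 31695 = -15077 - 31695 = -46772$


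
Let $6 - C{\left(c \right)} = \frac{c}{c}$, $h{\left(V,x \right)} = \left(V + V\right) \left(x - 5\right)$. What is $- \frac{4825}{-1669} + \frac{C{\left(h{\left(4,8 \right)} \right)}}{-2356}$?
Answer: $\frac{11359355}{3932164} \approx 2.8888$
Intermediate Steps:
$h{\left(V,x \right)} = 2 V \left(-5 + x\right)$
$C{\left(c \right)} = 5$ ($C{\left(c \right)} = 6 - \frac{c}{c} = 6 - 1 = 5$)
$- \frac{4825}{-1669} + \frac{C{\left(h{\left(4,8 \right)} \right)}}{-2356} = - \frac{4825}{-1669} + \frac{5}{-2356} = \left(-4825\right) \left(- \frac{1}{1669}\right) + 5 \left(- \frac{1}{2356}\right) = \frac{4825}{1669} - \frac{5}{2356} = \frac{11359355}{3932164}$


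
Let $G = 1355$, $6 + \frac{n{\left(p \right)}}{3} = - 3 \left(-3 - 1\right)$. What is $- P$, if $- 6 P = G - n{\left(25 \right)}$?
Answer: $\frac{1337}{6} \approx 222.83$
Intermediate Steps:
$n{\left(p \right)} = 18$ ($n{\left(p \right)} = -18 + 3 \left(- 3 \left(-3 - 1\right)\right) = -18 + 3 \left(\left(-3\right) \left(-4\right)\right) = -18 + 3 \cdot 12 = -18 + 36 = 18$)
$P = - \frac{1337}{6}$ ($P = - \frac{1355 - 18}{6} = \left(- \frac{1}{6}\right) 1337 = - \frac{1337}{6} \approx -222.83$)
$- P = \left(-1\right) \left(- \frac{1337}{6}\right) = \frac{1337}{6}$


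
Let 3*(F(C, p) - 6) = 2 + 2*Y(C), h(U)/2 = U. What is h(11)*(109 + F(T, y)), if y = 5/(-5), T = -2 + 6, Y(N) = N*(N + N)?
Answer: 3014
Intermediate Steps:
Y(N) = 2*N**2 (Y(N) = N*(2*N) = 2*N**2)
h(U) = 2*U
T = 4
y = -1 (y = 5*(-1/5) = -1)
F(C, p) = 20/3 + 4*C**2/3 (F(C, p) = 6 + (2 + 2*(2*C**2))/3 = 6 + (2 + 4*C**2)/3 = 6 + (2/3 + 4*C**2/3) = 20/3 + 4*C**2/3)
h(11)*(109 + F(T, y)) = (2*11)*(109 + (20/3 + (4/3)*4**2)) = 22*(109 + (20/3 + (4/3)*16)) = 22*(109 + (20/3 + 64/3)) = 22*(109 + 28) = 22*137 = 3014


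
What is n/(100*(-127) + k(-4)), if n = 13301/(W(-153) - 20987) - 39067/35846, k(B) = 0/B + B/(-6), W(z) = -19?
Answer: 162178631/1195294709727 ≈ 0.00013568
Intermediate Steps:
k(B) = -B/6 (k(B) = 0 + B*(-⅙) = 0 - B/6 = -B/6)
n = -324357262/188245269 (n = 13301/(-19 - 20987) - 39067/35846 = 13301/(-21006) - 39067*1/35846 = 13301*(-1/21006) - 39067/35846 = -13301/21006 - 39067/35846 = -324357262/188245269 ≈ -1.7231)
n/(100*(-127) + k(-4)) = -324357262/(188245269*(100*(-127) - ⅙*(-4))) = -324357262/(188245269*(-12700 + ⅔)) = -324357262/(188245269*(-38098/3)) = -324357262/188245269*(-3/38098) = 162178631/1195294709727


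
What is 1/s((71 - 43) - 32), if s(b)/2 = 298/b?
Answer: -1/149 ≈ -0.0067114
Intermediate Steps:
s(b) = 596/b (s(b) = 2*(298/b) = 596/b)
1/s((71 - 43) - 32) = 1/(596/((71 - 43) - 32)) = 1/(596/(28 - 32)) = 1/(596/(-4)) = 1/(596*(-1/4)) = 1/(-149) = -1/149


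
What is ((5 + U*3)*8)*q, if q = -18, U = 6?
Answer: -3312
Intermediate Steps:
((5 + U*3)*8)*q = ((5 + 6*3)*8)*(-18) = ((5 + 18)*8)*(-18) = (23*8)*(-18) = 184*(-18) = -3312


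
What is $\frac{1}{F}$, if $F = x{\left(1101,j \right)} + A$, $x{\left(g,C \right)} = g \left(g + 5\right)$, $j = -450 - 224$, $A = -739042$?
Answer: $\frac{1}{478664} \approx 2.0891 \cdot 10^{-6}$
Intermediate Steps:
$j = -674$ ($j = -450 - 224 = -674$)
$x{\left(g,C \right)} = g \left(5 + g\right)$
$F = 478664$ ($F = 1101 \left(5 + 1101\right) - 739042 = 1101 \cdot 1106 - 739042 = 1217706 - 739042 = 478664$)
$\frac{1}{F} = \frac{1}{478664}$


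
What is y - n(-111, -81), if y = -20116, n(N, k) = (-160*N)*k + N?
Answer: 1418555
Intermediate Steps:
n(N, k) = N - 160*N*k (n(N, k) = -160*N*k + N = N - 160*N*k)
y - n(-111, -81) = -20116 - (-111)*(1 - 160*(-81)) = -20116 - (-111)*(1 + 12960) = -20116 - (-111)*12961 = -20116 - 1*(-1438671) = -20116 + 1438671 = 1418555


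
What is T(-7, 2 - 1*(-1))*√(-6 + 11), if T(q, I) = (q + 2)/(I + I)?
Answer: -5*√5/6 ≈ -1.8634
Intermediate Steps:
T(q, I) = (2 + q)/(2*I) (T(q, I) = (2 + q)/((2*I)) = (2 + q)*(1/(2*I)) = (2 + q)/(2*I))
T(-7, 2 - 1*(-1))*√(-6 + 11) = ((2 - 7)/(2*(2 - 1*(-1))))*√(-6 + 11) = ((½)*(-5)/(2 + 1))*√5 = ((½)*(-5)/3)*√5 = ((½)*(⅓)*(-5))*√5 = -5*√5/6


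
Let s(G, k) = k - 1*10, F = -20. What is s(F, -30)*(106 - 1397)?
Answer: 51640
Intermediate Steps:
s(G, k) = -10 + k (s(G, k) = k - 10 = -10 + k)
s(F, -30)*(106 - 1397) = (-10 - 30)*(106 - 1397) = -40*(-1291) = 51640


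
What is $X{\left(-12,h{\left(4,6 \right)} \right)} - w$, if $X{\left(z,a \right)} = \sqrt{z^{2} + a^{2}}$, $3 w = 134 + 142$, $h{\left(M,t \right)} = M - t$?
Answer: $-92 + 2 \sqrt{37} \approx -79.834$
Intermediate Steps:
$w = 92$ ($w = \frac{134 + 142}{3} = \frac{1}{3} \cdot 276 = 92$)
$X{\left(z,a \right)} = \sqrt{a^{2} + z^{2}}$
$X{\left(-12,h{\left(4,6 \right)} \right)} - w = \sqrt{\left(4 - 6\right)^{2} + \left(-12\right)^{2}} - 92 = \sqrt{\left(4 - 6\right)^{2} + 144} - 92 = \sqrt{\left(-2\right)^{2} + 144} - 92 = \sqrt{4 + 144} - 92 = \sqrt{148} - 92 = 2 \sqrt{37} - 92 = -92 + 2 \sqrt{37}$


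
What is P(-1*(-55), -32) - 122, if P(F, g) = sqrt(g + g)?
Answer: -122 + 8*I ≈ -122.0 + 8.0*I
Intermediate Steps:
P(F, g) = sqrt(2)*sqrt(g) (P(F, g) = sqrt(2*g) = sqrt(2)*sqrt(g))
P(-1*(-55), -32) - 122 = sqrt(2)*sqrt(-32) - 122 = sqrt(2)*(4*I*sqrt(2)) - 122 = 8*I - 122 = -122 + 8*I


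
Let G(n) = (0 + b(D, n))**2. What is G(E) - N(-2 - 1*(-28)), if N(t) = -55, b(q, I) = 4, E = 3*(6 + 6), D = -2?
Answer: 71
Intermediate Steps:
E = 36 (E = 3*12 = 36)
G(n) = 16 (G(n) = (0 + 4)**2 = 4**2 = 16)
G(E) - N(-2 - 1*(-28)) = 16 - 1*(-55) = 16 + 55 = 71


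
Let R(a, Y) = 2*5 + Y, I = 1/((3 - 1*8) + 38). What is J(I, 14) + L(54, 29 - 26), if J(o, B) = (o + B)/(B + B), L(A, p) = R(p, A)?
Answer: 59599/924 ≈ 64.501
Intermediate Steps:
I = 1/33 (I = 1/((3 - 8) + 38) = 1/(-5 + 38) = 1/33 ≈ 0.030303)
R(a, Y) = 10 + Y
L(A, p) = 10 + A
J(o, B) = (B + o)/(2*B) (J(o, B) = (B + o)/((2*B)) = (B + o)*(1/(2*B)) = (B + o)/(2*B))
J(I, 14) + L(54, 29 - 26) = (1/2)*(14 + 1/33)/14 + (10 + 54) = (1/2)*(1/14)*(463/33) + 64 = 463/924 + 64 = 59599/924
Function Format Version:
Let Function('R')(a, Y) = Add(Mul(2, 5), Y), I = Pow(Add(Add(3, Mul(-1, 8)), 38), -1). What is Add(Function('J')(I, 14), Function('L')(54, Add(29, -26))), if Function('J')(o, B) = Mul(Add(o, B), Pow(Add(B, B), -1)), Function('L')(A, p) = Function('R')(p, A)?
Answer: Rational(59599, 924) ≈ 64.501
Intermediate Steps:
I = Rational(1, 33) (I = Pow(Add(Add(3, -8), 38), -1) = Pow(Add(-5, 38), -1) = Pow(33, -1) = Rational(1, 33) ≈ 0.030303)
Function('R')(a, Y) = Add(10, Y)
Function('L')(A, p) = Add(10, A)
Function('J')(o, B) = Mul(Rational(1, 2), Pow(B, -1), Add(B, o)) (Function('J')(o, B) = Mul(Add(B, o), Pow(Mul(2, B), -1)) = Mul(Add(B, o), Mul(Rational(1, 2), Pow(B, -1))) = Mul(Rational(1, 2), Pow(B, -1), Add(B, o)))
Add(Function('J')(I, 14), Function('L')(54, Add(29, -26))) = Add(Mul(Rational(1, 2), Pow(14, -1), Add(14, Rational(1, 33))), Add(10, 54)) = Add(Mul(Rational(1, 2), Rational(1, 14), Rational(463, 33)), 64) = Add(Rational(463, 924), 64) = Rational(59599, 924)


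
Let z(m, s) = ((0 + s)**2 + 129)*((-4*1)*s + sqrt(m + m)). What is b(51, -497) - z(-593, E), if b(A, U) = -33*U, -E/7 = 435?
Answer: -112934819319 - 9272154*I*sqrt(1186) ≈ -1.1293e+11 - 3.1932e+8*I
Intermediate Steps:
E = -3045 (E = -7*435 = -3045)
z(m, s) = (129 + s**2)*(-4*s + sqrt(2)*sqrt(m)) (z(m, s) = (s**2 + 129)*(-4*s + sqrt(2*m)) = (129 + s**2)*(-4*s + sqrt(2)*sqrt(m)))
b(51, -497) - z(-593, E) = -33*(-497) - (-516*(-3045) - 4*(-3045)**3 + 129*sqrt(2)*sqrt(-593) + sqrt(2)*sqrt(-593)*(-3045)**2) = 16401 - (1571220 - 4*(-28233316125) + 129*sqrt(2)*(I*sqrt(593)) + sqrt(2)*(I*sqrt(593))*9272025) = 16401 - (1571220 + 112933264500 + 129*I*sqrt(1186) + 9272025*I*sqrt(1186)) = 16401 - (112934835720 + 9272154*I*sqrt(1186)) = 16401 + (-112934835720 - 9272154*I*sqrt(1186)) = -112934819319 - 9272154*I*sqrt(1186)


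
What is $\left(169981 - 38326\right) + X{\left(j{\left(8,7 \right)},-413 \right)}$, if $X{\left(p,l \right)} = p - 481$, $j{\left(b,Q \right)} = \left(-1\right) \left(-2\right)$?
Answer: $131176$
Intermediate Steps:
$j{\left(b,Q \right)} = 2$
$X{\left(p,l \right)} = -481 + p$
$\left(169981 - 38326\right) + X{\left(j{\left(8,7 \right)},-413 \right)} = \left(169981 - 38326\right) + \left(-481 + 2\right) = 131655 - 479 = 131176$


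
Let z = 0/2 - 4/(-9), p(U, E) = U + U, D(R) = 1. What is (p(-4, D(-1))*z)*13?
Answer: -416/9 ≈ -46.222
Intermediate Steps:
p(U, E) = 2*U
z = 4/9 (z = 0*(1/2) - 4*(-1/9) = 0 + 4/9 = 4/9 ≈ 0.44444)
(p(-4, D(-1))*z)*13 = ((2*(-4))*(4/9))*13 = -8*4/9*13 = -32/9*13 = -416/9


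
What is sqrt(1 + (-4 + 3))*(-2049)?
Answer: 0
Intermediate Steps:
sqrt(1 + (-4 + 3))*(-2049) = sqrt(1 - 1)*(-2049) = sqrt(0)*(-2049) = 0*(-2049) = 0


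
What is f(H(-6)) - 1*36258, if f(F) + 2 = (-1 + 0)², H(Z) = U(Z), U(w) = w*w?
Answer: -36259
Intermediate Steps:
U(w) = w²
H(Z) = Z²
f(F) = -1 (f(F) = -2 + (-1 + 0)² = -2 + (-1)² = -2 + 1 = -1)
f(H(-6)) - 1*36258 = -1 - 1*36258 = -1 - 36258 = -36259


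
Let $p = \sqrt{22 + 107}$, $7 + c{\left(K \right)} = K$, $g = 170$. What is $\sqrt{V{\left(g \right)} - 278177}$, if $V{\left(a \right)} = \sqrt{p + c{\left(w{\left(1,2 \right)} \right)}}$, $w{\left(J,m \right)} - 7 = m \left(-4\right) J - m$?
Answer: $\sqrt{-278177 + \sqrt{-10 + \sqrt{129}}} \approx 527.42 i$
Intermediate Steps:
$w{\left(J,m \right)} = 7 - m - 4 J m$ ($w{\left(J,m \right)} = 7 + \left(m \left(-4\right) J - m\right) = 7 + \left(- 4 m J - m\right) = 7 - \left(m + 4 J m\right) = 7 - m - 4 J m$)
$c{\left(K \right)} = -7 + K$
$p = \sqrt{129} \approx 11.358$
$V{\left(a \right)} = \sqrt{-10 + \sqrt{129}}$ ($V{\left(a \right)} = \sqrt{\sqrt{129} - 10} = \sqrt{-10 + \sqrt{129}}$)
$\sqrt{V{\left(g \right)} - 278177} = \sqrt{\sqrt{-10 + \sqrt{129}} - 278177} = \sqrt{-278177 + \sqrt{-10 + \sqrt{129}}}$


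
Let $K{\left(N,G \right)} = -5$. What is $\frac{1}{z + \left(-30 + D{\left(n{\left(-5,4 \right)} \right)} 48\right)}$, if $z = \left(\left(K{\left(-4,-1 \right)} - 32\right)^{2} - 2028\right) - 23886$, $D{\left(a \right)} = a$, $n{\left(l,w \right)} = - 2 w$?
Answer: $- \frac{1}{24959} \approx -4.0066 \cdot 10^{-5}$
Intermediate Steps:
$z = -24545$ ($z = \left(\left(-5 - 32\right)^{2} - 2028\right) - 23886 = \left(\left(-37\right)^{2} - 2028\right) - 23886 = \left(1369 - 2028\right) - 23886 = -659 - 23886 = -24545$)
$\frac{1}{z + \left(-30 + D{\left(n{\left(-5,4 \right)} \right)} 48\right)} = \frac{1}{-24545 + \left(-30 + \left(-2\right) 4 \cdot 48\right)} = \frac{1}{-24545 - 414} = \frac{1}{-24959} = - \frac{1}{24959}$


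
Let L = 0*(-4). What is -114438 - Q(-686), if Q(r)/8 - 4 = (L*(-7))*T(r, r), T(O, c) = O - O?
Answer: -114470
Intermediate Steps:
L = 0
T(O, c) = 0
Q(r) = 32 (Q(r) = 32 + 8*((0*(-7))*0) = 32 + 8*(0*0) = 32 + 8*0 = 32 + 0 = 32)
-114438 - Q(-686) = -114438 - 1*32 = -114438 - 32 = -114470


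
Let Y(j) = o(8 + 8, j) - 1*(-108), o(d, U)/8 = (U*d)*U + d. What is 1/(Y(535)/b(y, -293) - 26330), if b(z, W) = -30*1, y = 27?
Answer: -15/18713468 ≈ -8.0156e-7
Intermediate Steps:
b(z, W) = -30
o(d, U) = 8*d + 8*d*U**2 (o(d, U) = 8*((U*d)*U + d) = 8*(d*U**2 + d) = 8*(d + d*U**2) = 8*d + 8*d*U**2)
Y(j) = 236 + 128*j**2 (Y(j) = 8*(8 + 8)*(1 + j**2) - 1*(-108) = 8*16*(1 + j**2) + 108 = (128 + 128*j**2) + 108 = 236 + 128*j**2)
1/(Y(535)/b(y, -293) - 26330) = 1/((236 + 128*535**2)/(-30) - 26330) = 1/((236 + 128*286225)*(-1/30) - 26330) = 1/((236 + 36636800)*(-1/30) - 26330) = 1/(36637036*(-1/30) - 26330) = 1/(-18318518/15 - 26330) = 1/(-18713468/15) = -15/18713468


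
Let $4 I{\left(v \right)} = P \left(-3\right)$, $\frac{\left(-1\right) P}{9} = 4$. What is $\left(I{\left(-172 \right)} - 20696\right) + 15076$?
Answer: $-5593$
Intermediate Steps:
$P = -36$ ($P = \left(-9\right) 4 = -36$)
$I{\left(v \right)} = 27$ ($I{\left(v \right)} = \frac{\left(-36\right) \left(-3\right)}{4} = \frac{1}{4} \cdot 108 = 27$)
$\left(I{\left(-172 \right)} - 20696\right) + 15076 = \left(27 - 20696\right) + 15076 = -20669 + 15076 = -5593$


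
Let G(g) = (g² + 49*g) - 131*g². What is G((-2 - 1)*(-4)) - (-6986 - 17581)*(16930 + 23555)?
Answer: 994576863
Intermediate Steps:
G(g) = -130*g² + 49*g
G((-2 - 1)*(-4)) - (-6986 - 17581)*(16930 + 23555) = ((-2 - 1)*(-4))*(49 - 130*(-2 - 1)*(-4)) - (-6986 - 17581)*(16930 + 23555) = (-3*(-4))*(49 - (-390)*(-4)) - (-24567)*40485 = 12*(49 - 130*12) - 1*(-994594995) = 12*(49 - 1560) + 994594995 = 12*(-1511) + 994594995 = -18132 + 994594995 = 994576863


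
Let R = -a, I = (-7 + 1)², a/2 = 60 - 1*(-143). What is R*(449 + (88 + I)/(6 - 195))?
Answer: -4914746/27 ≈ -1.8203e+5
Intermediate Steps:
a = 406 (a = 2*(60 - 1*(-143)) = 2*(60 + 143) = 2*203 = 406)
I = 36 (I = (-6)² = 36)
R = -406 (R = -1*406 = -406)
R*(449 + (88 + I)/(6 - 195)) = -406*(449 + (88 + 36)/(6 - 195)) = -406*(449 + 124/(-189)) = -406*(449 + 124*(-1/189)) = -406*(449 - 124/189) = -406*84737/189 = -4914746/27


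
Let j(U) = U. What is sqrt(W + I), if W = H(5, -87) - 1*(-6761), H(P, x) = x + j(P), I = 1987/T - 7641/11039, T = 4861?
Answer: sqrt(19231082144232246407)/53660579 ≈ 81.723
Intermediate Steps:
I = -15208408/53660579 (I = 1987/4861 - 7641/11039 = -15208408/53660579 ≈ -0.28342)
H(P, x) = P + x (H(P, x) = x + P = P + x)
W = 6679 (W = (5 - 87) - 1*(-6761) = -82 + 6761 = 6679)
sqrt(W + I) = sqrt(6679 - 15208408/53660579) = sqrt(358383798733/53660579) = sqrt(19231082144232246407)/53660579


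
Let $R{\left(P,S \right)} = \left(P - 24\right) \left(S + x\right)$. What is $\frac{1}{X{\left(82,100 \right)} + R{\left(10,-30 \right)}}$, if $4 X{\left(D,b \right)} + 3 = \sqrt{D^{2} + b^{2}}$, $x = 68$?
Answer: $- \frac{8524}{4524437} - \frac{8 \sqrt{4181}}{4524437} \approx -0.0019983$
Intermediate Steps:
$R{\left(P,S \right)} = \left(-24 + P\right) \left(68 + S\right)$ ($R{\left(P,S \right)} = \left(P - 24\right) \left(S + 68\right) = \left(-24 + P\right) \left(68 + S\right)$)
$X{\left(D,b \right)} = - \frac{3}{4} + \frac{\sqrt{D^{2} + b^{2}}}{4}$
$\frac{1}{X{\left(82,100 \right)} + R{\left(10,-30 \right)}} = \frac{1}{\left(- \frac{3}{4} + \frac{\sqrt{82^{2} + 100^{2}}}{4}\right) + \left(-1632 - -720 + 68 \cdot 10 + 10 \left(-30\right)\right)} = \frac{1}{\left(- \frac{3}{4} + \frac{\sqrt{6724 + 10000}}{4}\right) + \left(-1632 + 720 + 680 - 300\right)} = \frac{1}{\left(- \frac{3}{4} + \frac{\sqrt{16724}}{4}\right) - 532} = \frac{1}{\left(- \frac{3}{4} + \frac{2 \sqrt{4181}}{4}\right) - 532} = \frac{1}{\left(- \frac{3}{4} + \frac{\sqrt{4181}}{2}\right) - 532} = \frac{1}{- \frac{2131}{4} + \frac{\sqrt{4181}}{2}}$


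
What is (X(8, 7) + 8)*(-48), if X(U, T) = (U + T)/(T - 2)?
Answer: -528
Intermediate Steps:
X(U, T) = (T + U)/(-2 + T)
(X(8, 7) + 8)*(-48) = ((7 + 8)/(-2 + 7) + 8)*(-48) = (15/5 + 8)*(-48) = ((⅕)*15 + 8)*(-48) = (3 + 8)*(-48) = 11*(-48) = -528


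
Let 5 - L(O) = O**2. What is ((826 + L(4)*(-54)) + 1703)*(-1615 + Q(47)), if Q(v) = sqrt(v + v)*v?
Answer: -5043645 + 146781*sqrt(94) ≈ -3.6206e+6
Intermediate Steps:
L(O) = 5 - O**2
Q(v) = sqrt(2)*v**(3/2) (Q(v) = sqrt(2*v)*v = (sqrt(2)*sqrt(v))*v = sqrt(2)*v**(3/2))
((826 + L(4)*(-54)) + 1703)*(-1615 + Q(47)) = ((826 + (5 - 1*4**2)*(-54)) + 1703)*(-1615 + sqrt(2)*47**(3/2)) = ((826 + (5 - 1*16)*(-54)) + 1703)*(-1615 + sqrt(2)*(47*sqrt(47))) = ((826 + (5 - 16)*(-54)) + 1703)*(-1615 + 47*sqrt(94)) = ((826 - 11*(-54)) + 1703)*(-1615 + 47*sqrt(94)) = ((826 + 594) + 1703)*(-1615 + 47*sqrt(94)) = (1420 + 1703)*(-1615 + 47*sqrt(94)) = 3123*(-1615 + 47*sqrt(94)) = -5043645 + 146781*sqrt(94)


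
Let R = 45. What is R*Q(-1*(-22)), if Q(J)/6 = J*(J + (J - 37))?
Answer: 41580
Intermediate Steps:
Q(J) = 6*J*(-37 + 2*J) (Q(J) = 6*(J*(J + (J - 37))) = 6*(J*(J + (-37 + J))) = 6*(J*(-37 + 2*J)) = 6*J*(-37 + 2*J))
R*Q(-1*(-22)) = 45*(6*(-1*(-22))*(-37 + 2*(-1*(-22)))) = 45*(6*22*(-37 + 2*22)) = 45*(6*22*(-37 + 44)) = 45*(6*22*7) = 45*924 = 41580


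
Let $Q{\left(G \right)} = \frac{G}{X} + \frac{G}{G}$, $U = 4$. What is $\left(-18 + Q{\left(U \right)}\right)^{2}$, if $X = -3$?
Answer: $\frac{3025}{9} \approx 336.11$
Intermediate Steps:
$Q{\left(G \right)} = 1 - \frac{G}{3}$ ($Q{\left(G \right)} = \frac{G}{-3} + \frac{G}{G} = G \left(- \frac{1}{3}\right) + 1 = - \frac{G}{3} + 1 = 1 - \frac{G}{3}$)
$\left(-18 + Q{\left(U \right)}\right)^{2} = \left(-18 + \left(1 - \frac{4}{3}\right)\right)^{2} = \left(-18 - \frac{1}{3}\right)^{2} = \left(- \frac{55}{3}\right)^{2} = \frac{3025}{9}$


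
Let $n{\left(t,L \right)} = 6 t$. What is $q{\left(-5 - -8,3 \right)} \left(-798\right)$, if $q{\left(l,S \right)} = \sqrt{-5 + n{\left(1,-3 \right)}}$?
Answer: $-798$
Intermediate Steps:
$q{\left(l,S \right)} = 1$ ($q{\left(l,S \right)} = \sqrt{-5 + 6 \cdot 1} = \sqrt{-5 + 6} = \sqrt{1} = 1$)
$q{\left(-5 - -8,3 \right)} \left(-798\right) = 1 \left(-798\right) = -798$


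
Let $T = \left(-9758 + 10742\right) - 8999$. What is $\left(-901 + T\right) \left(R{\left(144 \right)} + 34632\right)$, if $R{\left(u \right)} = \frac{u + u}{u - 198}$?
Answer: $-308731360$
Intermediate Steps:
$R{\left(u \right)} = \frac{2 u}{-198 + u}$
$T = -8015$ ($T = 984 - 8999 = -8015$)
$\left(-901 + T\right) \left(R{\left(144 \right)} + 34632\right) = \left(-901 - 8015\right) \left(2 \cdot 144 \frac{1}{-198 + 144} + 34632\right) = - 8916 \left(2 \cdot 144 \frac{1}{-54} + 34632\right) = - 8916 \left(2 \cdot 144 \left(- \frac{1}{54}\right) + 34632\right) = - 8916 \left(- \frac{16}{3} + 34632\right) = \left(-8916\right) \frac{103880}{3} = -308731360$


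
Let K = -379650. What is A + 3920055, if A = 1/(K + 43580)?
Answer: 1317412883849/336070 ≈ 3.9201e+6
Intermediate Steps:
A = -1/336070 (A = 1/(-379650 + 43580) = 1/(-336070) = -1/336070 ≈ -2.9756e-6)
A + 3920055 = -1/336070 + 3920055 = 1317412883849/336070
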